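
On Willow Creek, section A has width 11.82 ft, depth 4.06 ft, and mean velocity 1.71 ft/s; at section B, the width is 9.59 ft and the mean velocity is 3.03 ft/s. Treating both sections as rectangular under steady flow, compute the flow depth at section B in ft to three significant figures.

2.82 ft

Q = A₁V₁ = (11.82×4.06) × 1.71 = 82.06 ft³/s
d₂ = Q/(b₂ V₂) = 82.06/(9.59×3.03) = 2.824 ft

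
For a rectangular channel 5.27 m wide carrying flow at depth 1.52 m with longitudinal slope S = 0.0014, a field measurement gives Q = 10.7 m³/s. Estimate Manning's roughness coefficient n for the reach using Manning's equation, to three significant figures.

0.0273

A = b·y = 5.27 × 1.52 = 8.010 m²
P = b + 2y = 5.27 + 2×1.52 = 8.310 m
R = A/P = 8.010/8.310 = 0.9639 m
n = (1/Q)·A·R^(2/3)·S^(1/2) = (1/10.7) × 8.010 × 0.9758 × 0.03742 = 0.02733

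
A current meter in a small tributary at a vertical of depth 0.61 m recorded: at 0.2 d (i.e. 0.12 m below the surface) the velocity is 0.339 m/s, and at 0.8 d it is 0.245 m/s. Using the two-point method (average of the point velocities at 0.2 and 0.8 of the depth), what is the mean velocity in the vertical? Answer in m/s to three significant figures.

0.292 m/s

v̄ = (0.339 + 0.245) / 2 = 0.2920 m/s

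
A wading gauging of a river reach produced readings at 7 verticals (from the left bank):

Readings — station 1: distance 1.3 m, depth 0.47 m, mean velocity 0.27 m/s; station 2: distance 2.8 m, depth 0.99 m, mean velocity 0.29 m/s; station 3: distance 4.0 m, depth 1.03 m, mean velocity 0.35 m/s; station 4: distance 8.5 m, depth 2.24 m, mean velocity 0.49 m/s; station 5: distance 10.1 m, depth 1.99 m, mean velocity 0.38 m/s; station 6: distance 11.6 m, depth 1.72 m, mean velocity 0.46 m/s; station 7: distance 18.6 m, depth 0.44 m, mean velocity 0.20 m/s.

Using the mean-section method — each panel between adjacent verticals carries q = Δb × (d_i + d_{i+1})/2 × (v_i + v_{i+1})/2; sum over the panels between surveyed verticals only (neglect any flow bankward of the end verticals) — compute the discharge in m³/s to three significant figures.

8.92 m³/s

Panel 1-2: Δb = 1.5 m, d̄ = (0.47+0.99)/2 = 0.73, v̄ = (0.27+0.29)/2 = 0.28 → q = 1.5×0.73×0.28 = 0.3066 m³/s
Panel 2-3: Δb = 1.2 m, d̄ = (0.99+1.03)/2 = 1.01, v̄ = (0.29+0.35)/2 = 0.32 → q = 1.2×1.01×0.32 = 0.3878 m³/s
Panel 3-4: Δb = 4.5 m, d̄ = (1.03+2.24)/2 = 1.635, v̄ = (0.35+0.49)/2 = 0.42 → q = 4.5×1.635×0.42 = 3.090 m³/s
Panel 4-5: Δb = 1.6 m, d̄ = (2.24+1.99)/2 = 2.115, v̄ = (0.49+0.38)/2 = 0.435 → q = 1.6×2.115×0.435 = 1.472 m³/s
Panel 5-6: Δb = 1.5 m, d̄ = (1.99+1.72)/2 = 1.855, v̄ = (0.38+0.46)/2 = 0.42 → q = 1.5×1.855×0.42 = 1.169 m³/s
Panel 6-7: Δb = 7 m, d̄ = (1.72+0.44)/2 = 1.08, v̄ = (0.46+0.20)/2 = 0.33 → q = 7×1.08×0.33 = 2.495 m³/s
Q = Σ q = 8.920 m³/s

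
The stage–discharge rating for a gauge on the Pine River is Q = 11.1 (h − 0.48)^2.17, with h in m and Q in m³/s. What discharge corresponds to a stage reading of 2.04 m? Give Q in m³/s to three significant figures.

29.1 m³/s

Q = 11.1 × (2.04 − 0.48)^2.17 = 11.1 × 1.56^2.17 = 29.13 m³/s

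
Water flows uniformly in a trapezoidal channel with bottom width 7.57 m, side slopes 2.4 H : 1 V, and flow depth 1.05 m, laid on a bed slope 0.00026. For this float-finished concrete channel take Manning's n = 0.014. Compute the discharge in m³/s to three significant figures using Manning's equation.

10.6 m³/s

A = (b + z·y)·y = (7.57 + 2.4×1.05)×1.05 = 10.59 m²
P = b + 2y√(1+z²) = 7.57 + 2×1.05×√(1+2.4²) = 13.03 m
R = A/P = 10.59/13.03 = 0.8131 m
Q = (1/n)·A·R^(2/3)·S^(1/2) = (1/0.014) × 10.59 × 0.8131^(2/3) × 0.00026^(1/2) = 10.63 m³/s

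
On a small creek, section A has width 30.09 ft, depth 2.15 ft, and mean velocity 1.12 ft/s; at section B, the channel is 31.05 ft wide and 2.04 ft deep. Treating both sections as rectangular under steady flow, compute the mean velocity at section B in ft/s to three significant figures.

Q = A₁V₁ = (30.09×2.15) × 1.12 = 72.46 ft³/s
A₂ = 31.05 × 2.04 = 63.34 ft²
V₂ = Q/A₂ = 72.46/63.34 = 1.144 ft/s

1.14 ft/s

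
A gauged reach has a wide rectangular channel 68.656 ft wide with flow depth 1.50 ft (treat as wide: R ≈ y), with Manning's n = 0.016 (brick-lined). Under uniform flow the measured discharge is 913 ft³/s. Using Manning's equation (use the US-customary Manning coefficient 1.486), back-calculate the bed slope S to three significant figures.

A = b·y = 68.656 × 1.50 = 103.0 ft²
Wide channel: R ≈ y = 1.50 ft
S = (Q·n / (1.486·A·R^(2/3)))² = (913×0.016 / (1.486×103.0×1.310))² = 0.005307

0.00531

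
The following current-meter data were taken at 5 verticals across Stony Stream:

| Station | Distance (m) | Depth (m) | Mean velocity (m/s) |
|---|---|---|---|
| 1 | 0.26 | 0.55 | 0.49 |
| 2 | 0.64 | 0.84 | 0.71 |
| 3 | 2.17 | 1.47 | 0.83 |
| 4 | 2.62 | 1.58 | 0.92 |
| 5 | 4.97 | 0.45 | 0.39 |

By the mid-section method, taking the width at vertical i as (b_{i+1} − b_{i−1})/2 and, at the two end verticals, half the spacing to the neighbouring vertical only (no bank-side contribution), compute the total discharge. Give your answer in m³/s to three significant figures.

4.07 m³/s

w_1 = (0.64 − 0.26)/2 = 0.19 m; q_1 = 0.49 × 0.55 × 0.19 = 0.05121 m³/s
w_2 = (2.17 − 0.26)/2 = 0.955 m; q_2 = 0.71 × 0.84 × 0.955 = 0.5696 m³/s
w_3 = (2.62 − 0.64)/2 = 0.99 m; q_3 = 0.83 × 1.47 × 0.99 = 1.208 m³/s
w_4 = (4.97 − 2.17)/2 = 1.4 m; q_4 = 0.92 × 1.58 × 1.4 = 2.035 m³/s
w_5 = (4.97 − 2.62)/2 = 1.175 m; q_5 = 0.39 × 0.45 × 1.175 = 0.2062 m³/s
Q = Σ qᵢ = 4.070 m³/s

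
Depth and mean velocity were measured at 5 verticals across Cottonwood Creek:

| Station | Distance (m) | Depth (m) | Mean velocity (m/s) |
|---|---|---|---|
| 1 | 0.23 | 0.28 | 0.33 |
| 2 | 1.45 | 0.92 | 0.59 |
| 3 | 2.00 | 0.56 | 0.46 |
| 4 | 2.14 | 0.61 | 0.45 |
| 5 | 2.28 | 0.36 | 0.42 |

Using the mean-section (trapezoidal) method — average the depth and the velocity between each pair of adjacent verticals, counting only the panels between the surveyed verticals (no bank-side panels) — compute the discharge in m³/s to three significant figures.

0.617 m³/s

Panel 1-2: Δb = 1.22 m, d̄ = (0.28+0.92)/2 = 0.6, v̄ = (0.33+0.59)/2 = 0.46 → q = 1.22×0.6×0.46 = 0.3367 m³/s
Panel 2-3: Δb = 0.55 m, d̄ = (0.92+0.56)/2 = 0.74, v̄ = (0.59+0.46)/2 = 0.525 → q = 0.55×0.74×0.525 = 0.2137 m³/s
Panel 3-4: Δb = 0.14 m, d̄ = (0.56+0.61)/2 = 0.585, v̄ = (0.46+0.45)/2 = 0.455 → q = 0.14×0.585×0.455 = 0.03726 m³/s
Panel 4-5: Δb = 0.14 m, d̄ = (0.61+0.36)/2 = 0.485, v̄ = (0.45+0.42)/2 = 0.435 → q = 0.14×0.485×0.435 = 0.02954 m³/s
Q = Σ q = 0.6172 m³/s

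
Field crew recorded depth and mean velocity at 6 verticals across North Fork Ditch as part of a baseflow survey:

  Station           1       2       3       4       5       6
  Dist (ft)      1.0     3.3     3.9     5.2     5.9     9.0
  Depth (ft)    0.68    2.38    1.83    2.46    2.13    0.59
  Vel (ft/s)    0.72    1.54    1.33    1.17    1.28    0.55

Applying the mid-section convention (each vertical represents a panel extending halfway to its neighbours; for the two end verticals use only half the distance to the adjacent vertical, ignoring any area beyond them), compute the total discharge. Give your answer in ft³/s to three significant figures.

16.8 ft³/s

w_1 = (3.3 − 1.0)/2 = 1.15 ft; q_1 = 0.72 × 0.68 × 1.15 = 0.5630 ft³/s
w_2 = (3.9 − 1.0)/2 = 1.45 ft; q_2 = 1.54 × 2.38 × 1.45 = 5.315 ft³/s
w_3 = (5.2 − 3.3)/2 = 0.95 ft; q_3 = 1.33 × 1.83 × 0.95 = 2.312 ft³/s
w_4 = (5.9 − 3.9)/2 = 1 ft; q_4 = 1.17 × 2.46 × 1 = 2.878 ft³/s
w_5 = (9.0 − 5.2)/2 = 1.9 ft; q_5 = 1.28 × 2.13 × 1.9 = 5.180 ft³/s
w_6 = (9.0 − 5.9)/2 = 1.55 ft; q_6 = 0.55 × 0.59 × 1.55 = 0.5030 ft³/s
Q = Σ qᵢ = 16.75 ft³/s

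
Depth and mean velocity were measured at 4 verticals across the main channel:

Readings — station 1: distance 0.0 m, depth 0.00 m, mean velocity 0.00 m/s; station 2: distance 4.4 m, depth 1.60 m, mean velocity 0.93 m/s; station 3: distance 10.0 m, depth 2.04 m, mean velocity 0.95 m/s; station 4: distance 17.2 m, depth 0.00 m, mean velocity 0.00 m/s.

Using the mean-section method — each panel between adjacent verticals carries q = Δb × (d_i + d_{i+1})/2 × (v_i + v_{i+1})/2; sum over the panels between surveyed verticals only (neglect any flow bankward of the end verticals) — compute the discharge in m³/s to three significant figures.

14.7 m³/s

Panel 1-2: Δb = 4.4 m, d̄ = (0.00+1.60)/2 = 0.8, v̄ = (0.00+0.93)/2 = 0.465 → q = 4.4×0.8×0.465 = 1.637 m³/s
Panel 2-3: Δb = 5.6 m, d̄ = (1.60+2.04)/2 = 1.82, v̄ = (0.93+0.95)/2 = 0.94 → q = 5.6×1.82×0.94 = 9.580 m³/s
Panel 3-4: Δb = 7.2 m, d̄ = (2.04+0.00)/2 = 1.02, v̄ = (0.95+0.00)/2 = 0.475 → q = 7.2×1.02×0.475 = 3.488 m³/s
Q = Σ q = 14.71 m³/s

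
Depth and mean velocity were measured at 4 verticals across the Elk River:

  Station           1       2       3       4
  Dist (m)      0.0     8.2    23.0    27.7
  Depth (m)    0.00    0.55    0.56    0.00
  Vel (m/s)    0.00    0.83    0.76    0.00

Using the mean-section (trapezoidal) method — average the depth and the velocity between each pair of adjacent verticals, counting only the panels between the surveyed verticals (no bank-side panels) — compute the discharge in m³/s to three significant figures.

Panel 1-2: Δb = 8.2 m, d̄ = (0.00+0.55)/2 = 0.275, v̄ = (0.00+0.83)/2 = 0.415 → q = 8.2×0.275×0.415 = 0.9358 m³/s
Panel 2-3: Δb = 14.8 m, d̄ = (0.55+0.56)/2 = 0.555, v̄ = (0.83+0.76)/2 = 0.795 → q = 14.8×0.555×0.795 = 6.530 m³/s
Panel 3-4: Δb = 4.7 m, d̄ = (0.56+0.00)/2 = 0.28, v̄ = (0.76+0.00)/2 = 0.38 → q = 4.7×0.28×0.38 = 0.5001 m³/s
Q = Σ q = 7.966 m³/s

7.97 m³/s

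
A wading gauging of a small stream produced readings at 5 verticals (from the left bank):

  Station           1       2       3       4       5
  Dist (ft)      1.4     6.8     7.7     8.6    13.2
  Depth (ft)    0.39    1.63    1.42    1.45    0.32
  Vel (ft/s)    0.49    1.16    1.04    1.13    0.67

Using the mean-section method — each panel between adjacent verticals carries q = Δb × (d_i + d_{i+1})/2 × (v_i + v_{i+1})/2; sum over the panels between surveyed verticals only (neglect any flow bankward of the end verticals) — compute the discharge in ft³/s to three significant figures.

11.1 ft³/s

Panel 1-2: Δb = 5.4 ft, d̄ = (0.39+1.63)/2 = 1.01, v̄ = (0.49+1.16)/2 = 0.825 → q = 5.4×1.01×0.825 = 4.500 ft³/s
Panel 2-3: Δb = 0.9 ft, d̄ = (1.63+1.42)/2 = 1.525, v̄ = (1.16+1.04)/2 = 1.1 → q = 0.9×1.525×1.1 = 1.510 ft³/s
Panel 3-4: Δb = 0.9 ft, d̄ = (1.42+1.45)/2 = 1.435, v̄ = (1.04+1.13)/2 = 1.085 → q = 0.9×1.435×1.085 = 1.401 ft³/s
Panel 4-5: Δb = 4.6 ft, d̄ = (1.45+0.32)/2 = 0.885, v̄ = (1.13+0.67)/2 = 0.9 → q = 4.6×0.885×0.9 = 3.664 ft³/s
Q = Σ q = 11.07 ft³/s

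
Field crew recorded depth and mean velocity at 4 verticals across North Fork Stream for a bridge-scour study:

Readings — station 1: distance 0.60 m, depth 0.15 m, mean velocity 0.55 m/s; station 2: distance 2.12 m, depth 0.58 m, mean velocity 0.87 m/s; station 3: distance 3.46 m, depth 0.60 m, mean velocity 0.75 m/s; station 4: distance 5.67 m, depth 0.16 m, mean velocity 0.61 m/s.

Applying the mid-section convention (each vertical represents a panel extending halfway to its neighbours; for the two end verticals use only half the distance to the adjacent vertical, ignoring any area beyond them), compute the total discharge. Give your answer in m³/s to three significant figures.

1.69 m³/s

w_1 = (2.12 − 0.60)/2 = 0.76 m; q_1 = 0.55 × 0.15 × 0.76 = 0.06270 m³/s
w_2 = (3.46 − 0.60)/2 = 1.43 m; q_2 = 0.87 × 0.58 × 1.43 = 0.7216 m³/s
w_3 = (5.67 − 2.12)/2 = 1.775 m; q_3 = 0.75 × 0.60 × 1.775 = 0.7988 m³/s
w_4 = (5.67 − 3.46)/2 = 1.105 m; q_4 = 0.61 × 0.16 × 1.105 = 0.1078 m³/s
Q = Σ qᵢ = 1.691 m³/s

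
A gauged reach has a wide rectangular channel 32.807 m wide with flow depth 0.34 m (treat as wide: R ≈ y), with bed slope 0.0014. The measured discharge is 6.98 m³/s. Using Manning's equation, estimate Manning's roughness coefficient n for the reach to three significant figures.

A = b·y = 32.807 × 0.34 = 11.15 m²
Wide channel: R ≈ y = 0.34 m
n = (1/Q)·A·R^(2/3)·S^(1/2) = (1/6.98) × 11.15 × 0.4871 × 0.03742 = 0.02913

0.0291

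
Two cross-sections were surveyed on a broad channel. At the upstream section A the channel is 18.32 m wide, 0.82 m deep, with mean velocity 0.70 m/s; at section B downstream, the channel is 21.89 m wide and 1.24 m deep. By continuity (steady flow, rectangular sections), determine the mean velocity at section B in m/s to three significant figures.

0.387 m/s

Q = A₁V₁ = (18.32×0.82) × 0.70 = 10.52 m³/s
A₂ = 21.89 × 1.24 = 27.14 m²
V₂ = Q/A₂ = 10.52/27.14 = 0.3874 m/s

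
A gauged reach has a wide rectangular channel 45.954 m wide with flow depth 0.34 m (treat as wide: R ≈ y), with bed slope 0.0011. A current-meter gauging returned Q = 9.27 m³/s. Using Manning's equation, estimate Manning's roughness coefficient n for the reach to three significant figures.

0.0272

A = b·y = 45.954 × 0.34 = 15.62 m²
Wide channel: R ≈ y = 0.34 m
n = (1/Q)·A·R^(2/3)·S^(1/2) = (1/9.27) × 15.62 × 0.4871 × 0.03317 = 0.02723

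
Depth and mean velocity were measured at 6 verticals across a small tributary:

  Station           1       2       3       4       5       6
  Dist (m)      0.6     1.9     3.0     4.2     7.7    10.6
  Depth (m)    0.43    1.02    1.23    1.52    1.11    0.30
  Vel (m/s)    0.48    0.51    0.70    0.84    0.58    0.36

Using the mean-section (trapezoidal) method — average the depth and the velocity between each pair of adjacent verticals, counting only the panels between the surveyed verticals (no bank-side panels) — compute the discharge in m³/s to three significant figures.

Panel 1-2: Δb = 1.3 m, d̄ = (0.43+1.02)/2 = 0.725, v̄ = (0.48+0.51)/2 = 0.495 → q = 1.3×0.725×0.495 = 0.4665 m³/s
Panel 2-3: Δb = 1.1 m, d̄ = (1.02+1.23)/2 = 1.125, v̄ = (0.51+0.70)/2 = 0.605 → q = 1.1×1.125×0.605 = 0.7487 m³/s
Panel 3-4: Δb = 1.2 m, d̄ = (1.23+1.52)/2 = 1.375, v̄ = (0.70+0.84)/2 = 0.77 → q = 1.2×1.375×0.77 = 1.271 m³/s
Panel 4-5: Δb = 3.5 m, d̄ = (1.52+1.11)/2 = 1.315, v̄ = (0.84+0.58)/2 = 0.71 → q = 3.5×1.315×0.71 = 3.268 m³/s
Panel 5-6: Δb = 2.9 m, d̄ = (1.11+0.30)/2 = 0.705, v̄ = (0.58+0.36)/2 = 0.47 → q = 2.9×0.705×0.47 = 0.9609 m³/s
Q = Σ q = 6.714 m³/s

6.71 m³/s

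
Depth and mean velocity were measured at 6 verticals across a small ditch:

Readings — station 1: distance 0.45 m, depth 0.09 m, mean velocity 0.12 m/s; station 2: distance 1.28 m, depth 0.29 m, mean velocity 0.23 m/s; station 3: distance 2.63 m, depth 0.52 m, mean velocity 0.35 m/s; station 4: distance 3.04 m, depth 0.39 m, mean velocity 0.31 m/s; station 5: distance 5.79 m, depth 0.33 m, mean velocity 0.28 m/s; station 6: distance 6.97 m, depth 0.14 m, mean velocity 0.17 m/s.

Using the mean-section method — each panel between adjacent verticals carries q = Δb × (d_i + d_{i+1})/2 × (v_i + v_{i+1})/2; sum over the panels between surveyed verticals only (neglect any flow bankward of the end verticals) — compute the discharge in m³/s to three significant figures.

Panel 1-2: Δb = 0.83 m, d̄ = (0.09+0.29)/2 = 0.19, v̄ = (0.12+0.23)/2 = 0.175 → q = 0.83×0.19×0.175 = 0.02760 m³/s
Panel 2-3: Δb = 1.35 m, d̄ = (0.29+0.52)/2 = 0.405, v̄ = (0.23+0.35)/2 = 0.29 → q = 1.35×0.405×0.29 = 0.1586 m³/s
Panel 3-4: Δb = 0.41 m, d̄ = (0.52+0.39)/2 = 0.455, v̄ = (0.35+0.31)/2 = 0.33 → q = 0.41×0.455×0.33 = 0.06156 m³/s
Panel 4-5: Δb = 2.75 m, d̄ = (0.39+0.33)/2 = 0.36, v̄ = (0.31+0.28)/2 = 0.295 → q = 2.75×0.36×0.295 = 0.2921 m³/s
Panel 5-6: Δb = 1.18 m, d̄ = (0.33+0.14)/2 = 0.235, v̄ = (0.28+0.17)/2 = 0.225 → q = 1.18×0.235×0.225 = 0.06239 m³/s
Q = Σ q = 0.6022 m³/s

0.602 m³/s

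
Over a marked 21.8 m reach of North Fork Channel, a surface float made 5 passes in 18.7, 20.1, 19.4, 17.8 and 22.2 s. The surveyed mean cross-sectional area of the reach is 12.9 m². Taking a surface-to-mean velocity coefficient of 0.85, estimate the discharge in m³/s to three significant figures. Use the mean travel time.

t̄ = (18.7 + 20.1 + 19.4 + 17.8 + 22.2) / 5 = 19.64 s
v_surface = L / t̄ = 21.8 / 19.64 = 1.110 m/s
v_mean = 0.85 × 1.110 = 0.9435 m/s
Q = A × v_mean = 12.9 × 0.9435 = 12.17 m³/s

12.2 m³/s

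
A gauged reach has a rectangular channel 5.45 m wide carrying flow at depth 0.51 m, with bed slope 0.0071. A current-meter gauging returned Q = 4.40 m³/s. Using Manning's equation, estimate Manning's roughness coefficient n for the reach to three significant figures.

A = b·y = 5.45 × 0.51 = 2.780 m²
P = b + 2y = 5.45 + 2×0.51 = 6.470 m
R = A/P = 2.780/6.470 = 0.4296 m
n = (1/Q)·A·R^(2/3)·S^(1/2) = (1/4.40) × 2.780 × 0.5693 × 0.08426 = 0.03031

0.0303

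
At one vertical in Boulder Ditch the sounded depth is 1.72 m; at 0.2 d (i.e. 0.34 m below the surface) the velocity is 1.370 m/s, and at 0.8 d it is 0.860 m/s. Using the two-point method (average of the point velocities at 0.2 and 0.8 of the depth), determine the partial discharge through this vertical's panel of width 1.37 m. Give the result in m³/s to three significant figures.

v̄ = (1.370 + 0.860) / 2 = 1.115 m/s
q = v̄ × d × w = 1.115 × 1.72 × 1.37 = 2.627 m³/s

2.63 m³/s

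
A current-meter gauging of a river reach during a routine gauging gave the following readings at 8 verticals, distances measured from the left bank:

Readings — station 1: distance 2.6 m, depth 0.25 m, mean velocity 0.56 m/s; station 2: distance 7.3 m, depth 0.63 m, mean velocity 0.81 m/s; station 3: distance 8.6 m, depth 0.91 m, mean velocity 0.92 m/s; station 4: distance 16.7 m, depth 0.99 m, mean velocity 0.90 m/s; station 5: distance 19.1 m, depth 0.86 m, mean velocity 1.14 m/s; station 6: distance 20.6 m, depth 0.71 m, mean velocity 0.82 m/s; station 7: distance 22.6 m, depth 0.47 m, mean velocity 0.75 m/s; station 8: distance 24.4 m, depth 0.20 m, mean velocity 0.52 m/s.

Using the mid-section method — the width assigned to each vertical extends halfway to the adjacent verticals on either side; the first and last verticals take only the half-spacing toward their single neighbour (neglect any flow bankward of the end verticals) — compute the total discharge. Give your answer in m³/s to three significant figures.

14.2 m³/s

w_1 = (7.3 − 2.6)/2 = 2.35 m; q_1 = 0.56 × 0.25 × 2.35 = 0.3290 m³/s
w_2 = (8.6 − 2.6)/2 = 3 m; q_2 = 0.81 × 0.63 × 3 = 1.531 m³/s
w_3 = (16.7 − 7.3)/2 = 4.7 m; q_3 = 0.92 × 0.91 × 4.7 = 3.935 m³/s
w_4 = (19.1 − 8.6)/2 = 5.25 m; q_4 = 0.90 × 0.99 × 5.25 = 4.678 m³/s
w_5 = (20.6 − 16.7)/2 = 1.95 m; q_5 = 1.14 × 0.86 × 1.95 = 1.912 m³/s
w_6 = (22.6 − 19.1)/2 = 1.75 m; q_6 = 0.82 × 0.71 × 1.75 = 1.019 m³/s
w_7 = (24.4 − 20.6)/2 = 1.9 m; q_7 = 0.75 × 0.47 × 1.9 = 0.6698 m³/s
w_8 = (24.4 − 22.6)/2 = 0.9 m; q_8 = 0.52 × 0.20 × 0.9 = 0.09360 m³/s
Q = Σ qᵢ = 14.17 m³/s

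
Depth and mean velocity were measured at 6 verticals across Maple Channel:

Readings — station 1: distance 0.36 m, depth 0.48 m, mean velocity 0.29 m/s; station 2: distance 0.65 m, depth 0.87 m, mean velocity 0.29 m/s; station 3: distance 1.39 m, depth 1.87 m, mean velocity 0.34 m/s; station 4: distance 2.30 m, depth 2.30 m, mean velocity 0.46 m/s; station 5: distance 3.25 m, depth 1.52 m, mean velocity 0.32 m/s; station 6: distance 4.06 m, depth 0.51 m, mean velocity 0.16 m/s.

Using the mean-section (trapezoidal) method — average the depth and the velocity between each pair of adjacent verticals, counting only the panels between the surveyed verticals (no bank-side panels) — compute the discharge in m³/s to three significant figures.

Panel 1-2: Δb = 0.29 m, d̄ = (0.48+0.87)/2 = 0.675, v̄ = (0.29+0.29)/2 = 0.29 → q = 0.29×0.675×0.29 = 0.05677 m³/s
Panel 2-3: Δb = 0.74 m, d̄ = (0.87+1.87)/2 = 1.37, v̄ = (0.29+0.34)/2 = 0.315 → q = 0.74×1.37×0.315 = 0.3193 m³/s
Panel 3-4: Δb = 0.91 m, d̄ = (1.87+2.30)/2 = 2.085, v̄ = (0.34+0.46)/2 = 0.4 → q = 0.91×2.085×0.4 = 0.7589 m³/s
Panel 4-5: Δb = 0.95 m, d̄ = (2.30+1.52)/2 = 1.91, v̄ = (0.46+0.32)/2 = 0.39 → q = 0.95×1.91×0.39 = 0.7077 m³/s
Panel 5-6: Δb = 0.81 m, d̄ = (1.52+0.51)/2 = 1.015, v̄ = (0.32+0.16)/2 = 0.24 → q = 0.81×1.015×0.24 = 0.1973 m³/s
Q = Σ q = 2.040 m³/s

2.04 m³/s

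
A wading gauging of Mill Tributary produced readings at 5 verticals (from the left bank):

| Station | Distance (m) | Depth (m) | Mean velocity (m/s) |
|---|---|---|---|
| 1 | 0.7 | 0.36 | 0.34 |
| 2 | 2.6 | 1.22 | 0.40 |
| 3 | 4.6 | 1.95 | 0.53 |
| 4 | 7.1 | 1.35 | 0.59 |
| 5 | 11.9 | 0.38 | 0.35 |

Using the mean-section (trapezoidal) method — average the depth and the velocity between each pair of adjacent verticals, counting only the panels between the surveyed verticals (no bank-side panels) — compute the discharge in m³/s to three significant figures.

Panel 1-2: Δb = 1.9 m, d̄ = (0.36+1.22)/2 = 0.79, v̄ = (0.34+0.40)/2 = 0.37 → q = 1.9×0.79×0.37 = 0.5554 m³/s
Panel 2-3: Δb = 2 m, d̄ = (1.22+1.95)/2 = 1.585, v̄ = (0.40+0.53)/2 = 0.465 → q = 2×1.585×0.465 = 1.474 m³/s
Panel 3-4: Δb = 2.5 m, d̄ = (1.95+1.35)/2 = 1.65, v̄ = (0.53+0.59)/2 = 0.56 → q = 2.5×1.65×0.56 = 2.310 m³/s
Panel 4-5: Δb = 4.8 m, d̄ = (1.35+0.38)/2 = 0.865, v̄ = (0.59+0.35)/2 = 0.47 → q = 4.8×0.865×0.47 = 1.951 m³/s
Q = Σ q = 6.291 m³/s

6.29 m³/s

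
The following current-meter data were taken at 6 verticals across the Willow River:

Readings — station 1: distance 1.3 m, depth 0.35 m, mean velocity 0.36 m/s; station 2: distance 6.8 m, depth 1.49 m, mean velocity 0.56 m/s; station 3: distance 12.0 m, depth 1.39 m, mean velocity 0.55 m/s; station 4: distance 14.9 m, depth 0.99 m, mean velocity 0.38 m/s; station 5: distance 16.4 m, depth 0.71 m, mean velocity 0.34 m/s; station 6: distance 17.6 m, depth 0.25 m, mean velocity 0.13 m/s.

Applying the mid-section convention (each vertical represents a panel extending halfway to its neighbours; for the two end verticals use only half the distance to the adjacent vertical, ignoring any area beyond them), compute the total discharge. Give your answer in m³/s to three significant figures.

w_1 = (6.8 − 1.3)/2 = 2.75 m; q_1 = 0.36 × 0.35 × 2.75 = 0.3465 m³/s
w_2 = (12.0 − 1.3)/2 = 5.35 m; q_2 = 0.56 × 1.49 × 5.35 = 4.464 m³/s
w_3 = (14.9 − 6.8)/2 = 4.05 m; q_3 = 0.55 × 1.39 × 4.05 = 3.096 m³/s
w_4 = (16.4 − 12.0)/2 = 2.2 m; q_4 = 0.38 × 0.99 × 2.2 = 0.8276 m³/s
w_5 = (17.6 − 14.9)/2 = 1.35 m; q_5 = 0.34 × 0.71 × 1.35 = 0.3259 m³/s
w_6 = (17.6 − 16.4)/2 = 0.6 m; q_6 = 0.13 × 0.25 × 0.6 = 0.01950 m³/s
Q = Σ qᵢ = 9.080 m³/s

9.08 m³/s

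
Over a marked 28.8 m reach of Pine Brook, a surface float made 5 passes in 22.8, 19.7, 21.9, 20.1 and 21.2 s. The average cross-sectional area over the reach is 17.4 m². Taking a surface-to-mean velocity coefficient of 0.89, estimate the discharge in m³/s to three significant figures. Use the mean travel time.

21.1 m³/s

t̄ = (22.8 + 19.7 + 21.9 + 20.1 + 21.2) / 5 = 21.14 s
v_surface = L / t̄ = 28.8 / 21.14 = 1.362 m/s
v_mean = 0.89 × 1.362 = 1.212 m/s
Q = A × v_mean = 17.4 × 1.212 = 21.10 m³/s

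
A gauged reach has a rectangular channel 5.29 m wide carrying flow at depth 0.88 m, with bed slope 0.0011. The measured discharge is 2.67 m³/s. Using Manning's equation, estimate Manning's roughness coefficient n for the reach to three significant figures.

0.0438

A = b·y = 5.29 × 0.88 = 4.655 m²
P = b + 2y = 5.29 + 2×0.88 = 7.050 m
R = A/P = 4.655/7.050 = 0.6603 m
n = (1/Q)·A·R^(2/3)·S^(1/2) = (1/2.67) × 4.655 × 0.7583 × 0.03317 = 0.04385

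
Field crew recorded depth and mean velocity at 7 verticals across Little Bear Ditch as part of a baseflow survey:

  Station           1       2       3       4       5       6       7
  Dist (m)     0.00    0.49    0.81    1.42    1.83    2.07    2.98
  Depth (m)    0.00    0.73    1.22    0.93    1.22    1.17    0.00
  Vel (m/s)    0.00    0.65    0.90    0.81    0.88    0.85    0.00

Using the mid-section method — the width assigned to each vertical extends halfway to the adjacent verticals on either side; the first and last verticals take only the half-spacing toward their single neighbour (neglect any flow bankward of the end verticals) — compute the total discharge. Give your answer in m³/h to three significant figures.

w_2 = (0.81 − 0.00)/2 = 0.405 m; q_2 = 0.65 × 0.73 × 0.405 = 0.1922 m³/s
w_3 = (1.42 − 0.49)/2 = 0.465 m; q_3 = 0.90 × 1.22 × 0.465 = 0.5106 m³/s
w_4 = (1.83 − 0.81)/2 = 0.51 m; q_4 = 0.81 × 0.93 × 0.51 = 0.3842 m³/s
w_5 = (2.07 − 1.42)/2 = 0.325 m; q_5 = 0.88 × 1.22 × 0.325 = 0.3489 m³/s
w_6 = (2.98 − 1.83)/2 = 0.575 m; q_6 = 0.85 × 1.17 × 0.575 = 0.5718 m³/s
Stations 1, 7 contribute zero (depth or velocity is 0).
Q = Σ qᵢ = 2.008 m³/s
= 2.008 × 3600 = 7228 m³/h

7230 m³/h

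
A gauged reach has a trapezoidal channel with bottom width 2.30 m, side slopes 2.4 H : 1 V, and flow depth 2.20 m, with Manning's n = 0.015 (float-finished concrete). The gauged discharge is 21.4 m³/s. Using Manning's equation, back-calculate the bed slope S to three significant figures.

A = (b + z·y)·y = (2.30 + 2.4×2.20)×2.20 = 16.68 m²
P = b + 2y√(1+z²) = 2.30 + 2×2.20×√(1+2.4²) = 13.74 m
R = A/P = 16.68/13.74 = 1.214 m
S = (Q·n / (1·A·R^(2/3)))² = (21.4×0.015 / (1×16.68×1.138))² = 0.0002862

0.000286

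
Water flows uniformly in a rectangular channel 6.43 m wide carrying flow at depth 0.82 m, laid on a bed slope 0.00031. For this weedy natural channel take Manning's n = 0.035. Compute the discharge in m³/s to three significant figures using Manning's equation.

2.00 m³/s

A = b·y = 6.43 × 0.82 = 5.273 m²
P = b + 2y = 6.43 + 2×0.82 = 8.070 m
R = A/P = 5.273/8.070 = 0.6534 m
Q = (1/n)·A·R^(2/3)·S^(1/2) = (1/0.035) × 5.273 × 0.6534^(2/3) × 0.00031^(1/2) = 1.997 m³/s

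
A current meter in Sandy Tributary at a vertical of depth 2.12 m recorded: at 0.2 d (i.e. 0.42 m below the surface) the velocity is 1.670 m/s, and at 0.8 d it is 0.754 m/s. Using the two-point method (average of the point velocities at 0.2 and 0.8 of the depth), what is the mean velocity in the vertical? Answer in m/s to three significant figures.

1.21 m/s

v̄ = (1.670 + 0.754) / 2 = 1.212 m/s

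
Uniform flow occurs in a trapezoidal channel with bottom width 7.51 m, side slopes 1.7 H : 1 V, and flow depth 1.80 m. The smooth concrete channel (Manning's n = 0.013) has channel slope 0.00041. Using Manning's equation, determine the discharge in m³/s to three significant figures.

35.3 m³/s

A = (b + z·y)·y = (7.51 + 1.7×1.80)×1.80 = 19.03 m²
P = b + 2y√(1+z²) = 7.51 + 2×1.80×√(1+1.7²) = 14.61 m
R = A/P = 19.03/14.61 = 1.302 m
Q = (1/n)·A·R^(2/3)·S^(1/2) = (1/0.013) × 19.03 × 1.302^(2/3) × 0.00041^(1/2) = 35.34 m³/s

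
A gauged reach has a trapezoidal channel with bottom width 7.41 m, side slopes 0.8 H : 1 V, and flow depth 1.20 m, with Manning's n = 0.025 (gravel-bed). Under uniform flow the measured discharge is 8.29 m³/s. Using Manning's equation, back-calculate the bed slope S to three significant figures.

A = (b + z·y)·y = (7.41 + 0.8×1.20)×1.20 = 10.04 m²
P = b + 2y√(1+z²) = 7.41 + 2×1.20×√(1+0.8²) = 10.48 m
R = A/P = 10.04/10.48 = 0.9581 m
S = (Q·n / (1·A·R^(2/3)))² = (8.29×0.025 / (1×10.04×0.9719))² = 0.0004508

0.000451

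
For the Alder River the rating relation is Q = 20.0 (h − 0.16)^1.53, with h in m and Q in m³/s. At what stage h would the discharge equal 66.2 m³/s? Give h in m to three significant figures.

h − h₀ = (Q/C)^(1/b) = (66.2/20.0)^(1/1.53) = 2.187 m
h = 0.16 + 2.187 = 2.347 m

2.35 m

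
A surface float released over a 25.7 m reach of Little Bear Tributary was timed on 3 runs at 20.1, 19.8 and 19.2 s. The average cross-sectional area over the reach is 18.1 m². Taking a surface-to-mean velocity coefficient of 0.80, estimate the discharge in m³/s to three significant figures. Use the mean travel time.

18.9 m³/s

t̄ = (20.1 + 19.8 + 19.2) / 3 = 19.7 s
v_surface = L / t̄ = 25.7 / 19.7 = 1.305 m/s
v_mean = 0.80 × 1.305 = 1.044 m/s
Q = A × v_mean = 18.1 × 1.044 = 18.89 m³/s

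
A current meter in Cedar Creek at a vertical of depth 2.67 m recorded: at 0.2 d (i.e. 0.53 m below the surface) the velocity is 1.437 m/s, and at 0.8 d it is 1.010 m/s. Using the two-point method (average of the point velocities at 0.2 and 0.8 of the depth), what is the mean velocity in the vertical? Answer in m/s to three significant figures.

1.22 m/s

v̄ = (1.437 + 1.010) / 2 = 1.224 m/s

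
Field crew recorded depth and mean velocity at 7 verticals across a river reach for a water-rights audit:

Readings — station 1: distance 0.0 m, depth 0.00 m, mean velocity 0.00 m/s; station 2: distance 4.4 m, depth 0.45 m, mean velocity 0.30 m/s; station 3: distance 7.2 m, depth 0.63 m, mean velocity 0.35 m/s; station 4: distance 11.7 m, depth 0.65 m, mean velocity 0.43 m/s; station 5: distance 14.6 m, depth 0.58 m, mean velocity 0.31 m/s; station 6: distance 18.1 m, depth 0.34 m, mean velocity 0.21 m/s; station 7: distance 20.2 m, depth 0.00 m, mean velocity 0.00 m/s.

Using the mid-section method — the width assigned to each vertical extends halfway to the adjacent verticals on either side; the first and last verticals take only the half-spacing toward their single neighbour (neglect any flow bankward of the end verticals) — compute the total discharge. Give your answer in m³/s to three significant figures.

w_2 = (7.2 − 0.0)/2 = 3.6 m; q_2 = 0.30 × 0.45 × 3.6 = 0.4860 m³/s
w_3 = (11.7 − 4.4)/2 = 3.65 m; q_3 = 0.35 × 0.63 × 3.65 = 0.8048 m³/s
w_4 = (14.6 − 7.2)/2 = 3.7 m; q_4 = 0.43 × 0.65 × 3.7 = 1.034 m³/s
w_5 = (18.1 − 11.7)/2 = 3.2 m; q_5 = 0.31 × 0.58 × 3.2 = 0.5754 m³/s
w_6 = (20.2 − 14.6)/2 = 2.8 m; q_6 = 0.21 × 0.34 × 2.8 = 0.1999 m³/s
Stations 1, 7 contribute zero (depth or velocity is 0).
Q = Σ qᵢ = 3.100 m³/s

3.10 m³/s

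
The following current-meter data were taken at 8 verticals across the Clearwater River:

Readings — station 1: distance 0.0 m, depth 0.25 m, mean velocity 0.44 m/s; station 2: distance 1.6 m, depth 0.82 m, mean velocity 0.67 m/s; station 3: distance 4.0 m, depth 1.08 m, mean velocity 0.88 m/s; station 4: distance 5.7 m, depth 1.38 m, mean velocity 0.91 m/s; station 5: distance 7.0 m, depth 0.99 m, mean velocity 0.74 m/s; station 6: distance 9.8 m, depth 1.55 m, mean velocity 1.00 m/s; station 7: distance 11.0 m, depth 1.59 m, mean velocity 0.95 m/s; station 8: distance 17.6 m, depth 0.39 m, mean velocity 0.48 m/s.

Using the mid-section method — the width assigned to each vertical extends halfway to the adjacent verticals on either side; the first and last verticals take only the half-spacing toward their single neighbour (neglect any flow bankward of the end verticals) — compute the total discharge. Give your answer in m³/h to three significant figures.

58100 m³/h

w_1 = (1.6 − 0.0)/2 = 0.8 m; q_1 = 0.44 × 0.25 × 0.8 = 0.08800 m³/s
w_2 = (4.0 − 0.0)/2 = 2 m; q_2 = 0.67 × 0.82 × 2 = 1.099 m³/s
w_3 = (5.7 − 1.6)/2 = 2.05 m; q_3 = 0.88 × 1.08 × 2.05 = 1.948 m³/s
w_4 = (7.0 − 4.0)/2 = 1.5 m; q_4 = 0.91 × 1.38 × 1.5 = 1.884 m³/s
w_5 = (9.8 − 5.7)/2 = 2.05 m; q_5 = 0.74 × 0.99 × 2.05 = 1.502 m³/s
w_6 = (11.0 − 7.0)/2 = 2 m; q_6 = 1.00 × 1.55 × 2 = 3.100 m³/s
w_7 = (17.6 − 9.8)/2 = 3.9 m; q_7 = 0.95 × 1.59 × 3.9 = 5.891 m³/s
w_8 = (17.6 − 11.0)/2 = 3.3 m; q_8 = 0.48 × 0.39 × 3.3 = 0.6178 m³/s
Q = Σ qᵢ = 16.13 m³/s
= 16.13 × 3600 = 58070 m³/h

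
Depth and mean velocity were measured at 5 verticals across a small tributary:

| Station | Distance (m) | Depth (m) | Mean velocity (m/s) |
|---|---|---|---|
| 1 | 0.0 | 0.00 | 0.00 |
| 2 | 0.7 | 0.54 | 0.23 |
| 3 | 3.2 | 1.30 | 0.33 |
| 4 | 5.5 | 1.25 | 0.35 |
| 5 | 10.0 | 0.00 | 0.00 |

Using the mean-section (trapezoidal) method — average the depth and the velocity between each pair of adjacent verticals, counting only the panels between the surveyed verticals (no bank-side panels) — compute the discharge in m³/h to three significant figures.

7760 m³/h

Panel 1-2: Δb = 0.7 m, d̄ = (0.00+0.54)/2 = 0.27, v̄ = (0.00+0.23)/2 = 0.115 → q = 0.7×0.27×0.115 = 0.02174 m³/s
Panel 2-3: Δb = 2.5 m, d̄ = (0.54+1.30)/2 = 0.92, v̄ = (0.23+0.33)/2 = 0.28 → q = 2.5×0.92×0.28 = 0.6440 m³/s
Panel 3-4: Δb = 2.3 m, d̄ = (1.30+1.25)/2 = 1.275, v̄ = (0.33+0.35)/2 = 0.34 → q = 2.3×1.275×0.34 = 0.9971 m³/s
Panel 4-5: Δb = 4.5 m, d̄ = (1.25+0.00)/2 = 0.625, v̄ = (0.35+0.00)/2 = 0.175 → q = 4.5×0.625×0.175 = 0.4922 m³/s
Q = Σ q = 2.155 m³/s
= 2.155 × 3600 = 7758 m³/h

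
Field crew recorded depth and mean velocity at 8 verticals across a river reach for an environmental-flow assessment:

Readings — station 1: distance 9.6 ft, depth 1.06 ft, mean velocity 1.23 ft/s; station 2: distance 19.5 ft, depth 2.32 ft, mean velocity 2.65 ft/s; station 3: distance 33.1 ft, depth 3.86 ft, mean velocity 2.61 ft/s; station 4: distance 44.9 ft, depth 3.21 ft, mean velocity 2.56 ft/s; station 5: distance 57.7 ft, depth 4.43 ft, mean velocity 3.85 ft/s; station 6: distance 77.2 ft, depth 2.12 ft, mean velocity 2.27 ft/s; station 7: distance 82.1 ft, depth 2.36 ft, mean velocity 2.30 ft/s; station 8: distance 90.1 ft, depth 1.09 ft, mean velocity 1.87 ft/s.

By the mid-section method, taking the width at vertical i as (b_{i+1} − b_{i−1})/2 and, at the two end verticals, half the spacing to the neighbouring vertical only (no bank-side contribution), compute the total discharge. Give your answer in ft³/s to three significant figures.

w_1 = (19.5 − 9.6)/2 = 4.95 ft; q_1 = 1.23 × 1.06 × 4.95 = 6.454 ft³/s
w_2 = (33.1 − 9.6)/2 = 11.75 ft; q_2 = 2.65 × 2.32 × 11.75 = 72.24 ft³/s
w_3 = (44.9 − 19.5)/2 = 12.7 ft; q_3 = 2.61 × 3.86 × 12.7 = 127.9 ft³/s
w_4 = (57.7 − 33.1)/2 = 12.3 ft; q_4 = 2.56 × 3.21 × 12.3 = 101.1 ft³/s
w_5 = (77.2 − 44.9)/2 = 16.15 ft; q_5 = 3.85 × 4.43 × 16.15 = 275.4 ft³/s
w_6 = (82.1 − 57.7)/2 = 12.2 ft; q_6 = 2.27 × 2.12 × 12.2 = 58.71 ft³/s
w_7 = (90.1 − 77.2)/2 = 6.45 ft; q_7 = 2.30 × 2.36 × 6.45 = 35.01 ft³/s
w_8 = (90.1 − 82.1)/2 = 4 ft; q_8 = 1.87 × 1.09 × 4 = 8.153 ft³/s
Q = Σ qᵢ = 685.0 ft³/s

685 ft³/s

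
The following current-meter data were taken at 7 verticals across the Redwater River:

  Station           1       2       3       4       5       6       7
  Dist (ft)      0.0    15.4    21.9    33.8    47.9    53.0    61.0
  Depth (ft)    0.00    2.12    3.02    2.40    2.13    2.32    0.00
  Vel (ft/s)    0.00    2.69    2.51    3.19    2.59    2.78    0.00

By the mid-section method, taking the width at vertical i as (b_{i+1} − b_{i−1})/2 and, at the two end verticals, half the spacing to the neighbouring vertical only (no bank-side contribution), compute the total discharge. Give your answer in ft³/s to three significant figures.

327 ft³/s

w_2 = (21.9 − 0.0)/2 = 10.95 ft; q_2 = 2.69 × 2.12 × 10.95 = 62.45 ft³/s
w_3 = (33.8 − 15.4)/2 = 9.2 ft; q_3 = 2.51 × 3.02 × 9.2 = 69.74 ft³/s
w_4 = (47.9 − 21.9)/2 = 13 ft; q_4 = 3.19 × 2.40 × 13 = 99.53 ft³/s
w_5 = (53.0 − 33.8)/2 = 9.6 ft; q_5 = 2.59 × 2.13 × 9.6 = 52.96 ft³/s
w_6 = (61.0 − 47.9)/2 = 6.55 ft; q_6 = 2.78 × 2.32 × 6.55 = 42.24 ft³/s
Stations 1, 7 contribute zero (depth or velocity is 0).
Q = Σ qᵢ = 326.9 ft³/s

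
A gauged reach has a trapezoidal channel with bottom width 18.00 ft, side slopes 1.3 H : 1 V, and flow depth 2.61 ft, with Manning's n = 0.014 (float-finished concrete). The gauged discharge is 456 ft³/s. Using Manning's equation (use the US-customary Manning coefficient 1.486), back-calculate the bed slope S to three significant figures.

A = (b + z·y)·y = (18.00 + 1.3×2.61)×2.61 = 55.84 ft²
P = b + 2y√(1+z²) = 18.00 + 2×2.61×√(1+1.3²) = 26.56 ft
R = A/P = 55.84/26.56 = 2.102 ft
S = (Q·n / (1.486·A·R^(2/3)))² = (456×0.014 / (1.486×55.84×1.641))² = 0.002198

0.00220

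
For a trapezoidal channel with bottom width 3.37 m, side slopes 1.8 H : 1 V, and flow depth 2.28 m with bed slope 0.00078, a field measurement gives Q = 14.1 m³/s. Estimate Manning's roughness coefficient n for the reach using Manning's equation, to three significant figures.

A = (b + z·y)·y = (3.37 + 1.8×2.28)×2.28 = 17.04 m²
P = b + 2y√(1+z²) = 3.37 + 2×2.28×√(1+1.8²) = 12.76 m
R = A/P = 17.04/12.76 = 1.336 m
n = (1/Q)·A·R^(2/3)·S^(1/2) = (1/14.1) × 17.04 × 1.213 × 0.02793 = 0.04093

0.0409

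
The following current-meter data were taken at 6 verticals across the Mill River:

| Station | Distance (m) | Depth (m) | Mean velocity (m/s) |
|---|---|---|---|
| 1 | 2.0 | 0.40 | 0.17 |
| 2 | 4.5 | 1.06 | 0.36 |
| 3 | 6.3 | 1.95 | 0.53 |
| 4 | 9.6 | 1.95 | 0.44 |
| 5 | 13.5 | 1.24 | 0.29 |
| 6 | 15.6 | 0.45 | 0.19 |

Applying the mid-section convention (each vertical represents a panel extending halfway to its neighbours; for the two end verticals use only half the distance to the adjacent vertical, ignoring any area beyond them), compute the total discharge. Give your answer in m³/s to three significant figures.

7.80 m³/s

w_1 = (4.5 − 2.0)/2 = 1.25 m; q_1 = 0.17 × 0.40 × 1.25 = 0.08500 m³/s
w_2 = (6.3 − 2.0)/2 = 2.15 m; q_2 = 0.36 × 1.06 × 2.15 = 0.8204 m³/s
w_3 = (9.6 − 4.5)/2 = 2.55 m; q_3 = 0.53 × 1.95 × 2.55 = 2.635 m³/s
w_4 = (13.5 − 6.3)/2 = 3.6 m; q_4 = 0.44 × 1.95 × 3.6 = 3.089 m³/s
w_5 = (15.6 − 9.6)/2 = 3 m; q_5 = 0.29 × 1.24 × 3 = 1.079 m³/s
w_6 = (15.6 − 13.5)/2 = 1.05 m; q_6 = 0.19 × 0.45 × 1.05 = 0.08978 m³/s
Q = Σ qᵢ = 7.798 m³/s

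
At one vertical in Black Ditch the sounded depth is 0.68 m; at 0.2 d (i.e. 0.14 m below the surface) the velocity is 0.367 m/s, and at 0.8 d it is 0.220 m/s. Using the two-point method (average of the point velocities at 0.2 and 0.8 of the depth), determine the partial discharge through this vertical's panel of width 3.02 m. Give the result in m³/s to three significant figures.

v̄ = (0.367 + 0.220) / 2 = 0.2935 m/s
q = v̄ × d × w = 0.2935 × 0.68 × 3.02 = 0.6027 m³/s

0.603 m³/s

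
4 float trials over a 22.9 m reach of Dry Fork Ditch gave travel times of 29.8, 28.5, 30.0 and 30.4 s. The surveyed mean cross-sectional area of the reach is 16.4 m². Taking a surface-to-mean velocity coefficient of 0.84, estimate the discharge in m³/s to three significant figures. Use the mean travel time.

t̄ = (29.8 + 28.5 + 30.0 + 30.4) / 4 = 29.675 s
v_surface = L / t̄ = 22.9 / 29.675 = 0.7717 m/s
v_mean = 0.84 × 0.7717 = 0.6482 m/s
Q = A × v_mean = 16.4 × 0.6482 = 10.63 m³/s

10.6 m³/s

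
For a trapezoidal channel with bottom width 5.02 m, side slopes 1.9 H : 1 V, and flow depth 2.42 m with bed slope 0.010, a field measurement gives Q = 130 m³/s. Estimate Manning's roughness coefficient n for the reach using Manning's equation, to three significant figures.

0.0236

A = (b + z·y)·y = (5.02 + 1.9×2.42)×2.42 = 23.28 m²
P = b + 2y√(1+z²) = 5.02 + 2×2.42×√(1+1.9²) = 15.41 m
R = A/P = 23.28/15.41 = 1.510 m
n = (1/Q)·A·R^(2/3)·S^(1/2) = (1/130) × 23.28 × 1.316 × 0.1000 = 0.02357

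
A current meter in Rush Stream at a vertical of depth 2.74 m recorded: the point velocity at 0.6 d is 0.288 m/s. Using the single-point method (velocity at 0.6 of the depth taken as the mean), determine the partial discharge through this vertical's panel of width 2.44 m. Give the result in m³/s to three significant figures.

1.93 m³/s

v̄ = v₀.₆ = 0.288 m/s
q = v̄ × d × w = 0.2880 × 2.74 × 2.44 = 1.925 m³/s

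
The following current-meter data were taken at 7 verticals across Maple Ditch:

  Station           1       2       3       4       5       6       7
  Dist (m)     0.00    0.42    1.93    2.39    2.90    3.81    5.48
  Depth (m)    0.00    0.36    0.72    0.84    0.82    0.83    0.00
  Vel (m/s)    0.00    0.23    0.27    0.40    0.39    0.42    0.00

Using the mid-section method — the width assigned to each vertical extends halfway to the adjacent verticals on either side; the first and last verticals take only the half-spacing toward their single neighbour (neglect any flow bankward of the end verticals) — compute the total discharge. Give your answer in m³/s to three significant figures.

w_2 = (1.93 − 0.00)/2 = 0.965 m; q_2 = 0.23 × 0.36 × 0.965 = 0.07990 m³/s
w_3 = (2.39 − 0.42)/2 = 0.985 m; q_3 = 0.27 × 0.72 × 0.985 = 0.1915 m³/s
w_4 = (2.90 − 1.93)/2 = 0.485 m; q_4 = 0.40 × 0.84 × 0.485 = 0.1630 m³/s
w_5 = (3.81 − 2.39)/2 = 0.71 m; q_5 = 0.39 × 0.82 × 0.71 = 0.2271 m³/s
w_6 = (5.48 − 2.90)/2 = 1.29 m; q_6 = 0.42 × 0.83 × 1.29 = 0.4497 m³/s
Stations 1, 7 contribute zero (depth or velocity is 0).
Q = Σ qᵢ = 1.111 m³/s

1.11 m³/s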